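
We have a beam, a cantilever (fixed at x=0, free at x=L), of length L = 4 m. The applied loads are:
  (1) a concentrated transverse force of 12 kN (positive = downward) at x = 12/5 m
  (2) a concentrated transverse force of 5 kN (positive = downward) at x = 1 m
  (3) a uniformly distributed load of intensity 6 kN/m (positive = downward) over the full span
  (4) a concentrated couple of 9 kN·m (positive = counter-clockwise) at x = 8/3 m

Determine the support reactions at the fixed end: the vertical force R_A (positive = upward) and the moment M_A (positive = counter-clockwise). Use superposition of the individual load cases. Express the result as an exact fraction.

Load 1 — point force P=12 kN at a=12/5 m (b=L-a=8/5):
  R_A = P = 12 kN
  M_A = Pa = 12·(12/5) = 144/5 kN·m
Load 2 — point force P=5 kN at a=1 m (b=L-a=3):
  R_A = P = 5 kN
  M_A = Pa = 5·1 = 5 kN·m
Load 3 — uniform load w=6 kN/m over full span:
  R_A = wL = 6·4 = 24 kN
  M_A = wL²/2 = 6·4²/2 = 48 kN·m
Load 4 — applied couple M₀=9 kN·m at a=8/3 m (b=L-a=4/3):
  R_A = 0 kN
  M_A = -M₀ = -9 kN·m
Superposition: R_A = 41 kN, M_A = 364/5 kN·m

R_A = 41 kN, M_A = 364/5 kN·m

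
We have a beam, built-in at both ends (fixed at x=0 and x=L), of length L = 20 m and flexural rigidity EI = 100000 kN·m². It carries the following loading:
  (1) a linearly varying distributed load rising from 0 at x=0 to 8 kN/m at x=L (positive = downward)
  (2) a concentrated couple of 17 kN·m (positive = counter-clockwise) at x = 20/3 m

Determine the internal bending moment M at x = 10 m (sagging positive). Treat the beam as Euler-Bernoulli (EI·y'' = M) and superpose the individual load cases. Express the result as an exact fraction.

M(10) = 61 kN·m

Load 1 — triangular load w₀=8 kN/m (0→w₀ over full span):
  M_1 = 3w₀Lx/20 - w₀L²/30 - w₀x³/(6L) = 3·8·20·10/20 - 8·20²/30 - 8·10³/(6·20) = 200/3 kN·m
Load 2 — applied couple M₀=17 kN·m at a=20/3 m (b=L-a=40/3):
  M_2 = R_Ax - M_A - M₀  [x>a] with R_A=17/15, M_A=0 = (17/15)·10 - 0 - 17 = -17/3 kN·m
Superposition: M = Σ M_i = 61 kN·m ≈ 61.000000 kN·m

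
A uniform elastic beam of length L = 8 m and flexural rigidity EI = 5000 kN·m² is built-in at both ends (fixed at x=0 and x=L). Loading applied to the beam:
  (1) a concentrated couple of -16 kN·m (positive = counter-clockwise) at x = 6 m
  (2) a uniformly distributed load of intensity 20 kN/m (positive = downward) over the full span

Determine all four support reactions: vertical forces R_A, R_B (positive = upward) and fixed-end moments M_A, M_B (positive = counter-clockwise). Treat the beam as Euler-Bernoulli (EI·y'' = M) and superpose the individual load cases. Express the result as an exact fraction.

Load 1 — applied couple M₀=-16 kN·m at a=6 m (b=L-a=2):
  R_A = 6M₀ab/L³ = 6·(-16)·6·2/8³ = -9/4 kN
  M_A = M₀b(2a-b)/L² = (-16)·2·(2·6-2)/8² = -5 kN·m
  R_B = -6M₀ab/L³ = -6·(-16)·6·2/8³ = 9/4 kN
  M_B = M₀a(2b-a)/L² = (-16)·6·(2·2-6)/8² = 3 kN·m
Load 2 — uniform load w=20 kN/m over full span:
  R_A = wL/2 = 20·8/2 = 80 kN
  M_A = wL²/12 = 20·8²/12 = 320/3 kN·m
  R_B = wL/2 = 20·8/2 = 80 kN
  M_B = -wL²/12 = -20·8²/12 = -320/3 kN·m
Superposition: R_A = 311/4 kN, M_A = 305/3 kN·m, R_B = 329/4 kN, M_B = -311/3 kN·m

R_A = 311/4 kN, M_A = 305/3 kN·m, R_B = 329/4 kN, M_B = -311/3 kN·m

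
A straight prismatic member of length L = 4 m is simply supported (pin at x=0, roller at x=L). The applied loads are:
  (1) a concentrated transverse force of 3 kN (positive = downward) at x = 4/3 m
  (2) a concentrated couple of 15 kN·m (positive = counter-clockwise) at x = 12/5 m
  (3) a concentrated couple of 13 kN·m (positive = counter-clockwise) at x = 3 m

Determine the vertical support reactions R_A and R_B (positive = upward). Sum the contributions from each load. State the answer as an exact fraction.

R_A = 9 kN, R_B = -6 kN

Load 1 — point force P=3 kN at a=4/3 m (b=L-a=8/3):
  R_A = Pb/L = 3·(8/3)/4 = 2 kN
  R_B = Pa/L = 3·(4/3)/4 = 1 kN
Load 2 — applied couple M₀=15 kN·m at a=12/5 m (b=L-a=8/5):
  R_A = M₀/L = 15/4 kN
  R_B = -M₀/L = -15/4 kN
Load 3 — applied couple M₀=13 kN·m at a=3 m (b=L-a=1):
  R_A = M₀/L = 13/4 kN
  R_B = -M₀/L = -13/4 kN
Superposition: R_A = 9 kN, R_B = -6 kN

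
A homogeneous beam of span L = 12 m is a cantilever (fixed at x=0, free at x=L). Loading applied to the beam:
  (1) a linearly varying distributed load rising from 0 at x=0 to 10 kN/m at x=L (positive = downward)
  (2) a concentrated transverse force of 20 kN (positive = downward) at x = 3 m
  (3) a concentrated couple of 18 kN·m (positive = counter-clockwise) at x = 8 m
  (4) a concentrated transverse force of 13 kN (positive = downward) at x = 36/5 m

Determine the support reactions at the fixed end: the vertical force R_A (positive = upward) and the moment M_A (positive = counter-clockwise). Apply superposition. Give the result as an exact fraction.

R_A = 93 kN, M_A = 3078/5 kN·m

Load 1 — triangular load w₀=10 kN/m (0→w₀ over full span):
  R_A = w₀L/2 = 10·12/2 = 60 kN
  M_A = w₀L²/3 = 10·12²/3 = 480 kN·m
Load 2 — point force P=20 kN at a=3 m (b=L-a=9):
  R_A = P = 20 kN
  M_A = Pa = 20·3 = 60 kN·m
Load 3 — applied couple M₀=18 kN·m at a=8 m (b=L-a=4):
  R_A = 0 kN
  M_A = -M₀ = -18 kN·m
Load 4 — point force P=13 kN at a=36/5 m (b=L-a=24/5):
  R_A = P = 13 kN
  M_A = Pa = 13·(36/5) = 468/5 kN·m
Superposition: R_A = 93 kN, M_A = 3078/5 kN·m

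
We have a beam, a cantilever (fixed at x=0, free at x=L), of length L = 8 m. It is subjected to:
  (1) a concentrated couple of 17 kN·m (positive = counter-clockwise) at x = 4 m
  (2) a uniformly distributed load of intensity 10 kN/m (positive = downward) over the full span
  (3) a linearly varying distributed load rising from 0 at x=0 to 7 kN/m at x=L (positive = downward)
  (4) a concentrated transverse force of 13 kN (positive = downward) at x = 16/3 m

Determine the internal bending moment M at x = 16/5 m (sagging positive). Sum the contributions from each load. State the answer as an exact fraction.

Load 1 — applied couple M₀=17 kN·m at a=4 m (b=L-a=4):
  M_1 = M₀  [x≤a] = 17 = 17 kN·m
Load 2 — uniform load w=10 kN/m over full span:
  M_2 = -w(L-x)²/2 = -10·(8-(16/5))²/2 = -576/5 kN·m
Load 3 — triangular load w₀=7 kN/m (0→w₀ over full span):
  M_3 = w₀Lx/2 - w₀L²/3 - w₀x³/(6L) = 7·8·(16/5)/2 - 7·8²/3 - 7·(16/5)³/(6·8) = -8064/125 kN·m
Load 4 — point force P=13 kN at a=16/3 m (b=L-a=8/3):
  M_4 = -P(a-x)  [x≤a] = -13·((16/3)-(16/5)) = -416/15 kN·m
Superposition: M = Σ M_i = -71417/375 kN·m ≈ -190.445333 kN·m

M(16/5) = -71417/375 kN·m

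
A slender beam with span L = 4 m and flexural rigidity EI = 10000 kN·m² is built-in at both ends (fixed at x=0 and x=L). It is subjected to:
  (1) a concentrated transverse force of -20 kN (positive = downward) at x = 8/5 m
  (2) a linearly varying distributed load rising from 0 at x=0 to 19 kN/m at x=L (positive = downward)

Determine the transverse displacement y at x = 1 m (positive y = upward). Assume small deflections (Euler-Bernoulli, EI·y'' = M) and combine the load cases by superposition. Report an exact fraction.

Load 1 — point force P=-20 kN at a=8/5 m (b=L-a=12/5):
  y_1 = -Pb²x²(3aL-(3a+b)x)/(6L³EI)  [x≤a] = -(-20)·(12/5)²·1²·(3·(8/5)·4-(3·(8/5)+(12/5))·1)/(6·4³·10000) = 9/25000 m
Load 2 — triangular load w₀=19 kN/m (0→w₀ over full span):
  y_2 = -w₀x²(L-x)²(x+2L)/(120LEI) = -19·1²·(4-1)²·(1+2·4)/(120·4·10000) = -513/1600000 m
Superposition: y = Σ y_i = 63/1600000 m ≈ 0.000039 m

y(1) = 63/1600000 m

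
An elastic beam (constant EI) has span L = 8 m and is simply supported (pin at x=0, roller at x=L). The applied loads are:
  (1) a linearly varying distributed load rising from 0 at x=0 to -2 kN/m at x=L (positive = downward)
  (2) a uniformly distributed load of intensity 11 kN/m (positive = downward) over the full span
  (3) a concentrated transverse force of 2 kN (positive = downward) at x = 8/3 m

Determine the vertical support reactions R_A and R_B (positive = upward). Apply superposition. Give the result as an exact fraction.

R_A = 128/3 kN, R_B = 118/3 kN

Load 1 — triangular load w₀=-2 kN/m (0→w₀ over full span):
  R_A = w₀L/6 = (-2)·8/6 = -8/3 kN
  R_B = w₀L/3 = (-2)·8/3 = -16/3 kN
Load 2 — uniform load w=11 kN/m over full span:
  R_A = wL/2 = 11·8/2 = 44 kN
  R_B = wL/2 = 11·8/2 = 44 kN
Load 3 — point force P=2 kN at a=8/3 m (b=L-a=16/3):
  R_A = Pb/L = 2·(16/3)/8 = 4/3 kN
  R_B = Pa/L = 2·(8/3)/8 = 2/3 kN
Superposition: R_A = 128/3 kN, R_B = 118/3 kN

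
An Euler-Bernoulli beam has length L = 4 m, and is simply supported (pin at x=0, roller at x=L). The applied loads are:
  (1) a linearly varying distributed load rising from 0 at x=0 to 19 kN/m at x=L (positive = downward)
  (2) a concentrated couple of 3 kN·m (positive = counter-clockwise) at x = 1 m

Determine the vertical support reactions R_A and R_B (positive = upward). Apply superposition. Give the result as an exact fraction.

Load 1 — triangular load w₀=19 kN/m (0→w₀ over full span):
  R_A = w₀L/6 = 19·4/6 = 38/3 kN
  R_B = w₀L/3 = 19·4/3 = 76/3 kN
Load 2 — applied couple M₀=3 kN·m at a=1 m (b=L-a=3):
  R_A = M₀/L = 3/4 kN
  R_B = -M₀/L = -3/4 kN
Superposition: R_A = 161/12 kN, R_B = 295/12 kN

R_A = 161/12 kN, R_B = 295/12 kN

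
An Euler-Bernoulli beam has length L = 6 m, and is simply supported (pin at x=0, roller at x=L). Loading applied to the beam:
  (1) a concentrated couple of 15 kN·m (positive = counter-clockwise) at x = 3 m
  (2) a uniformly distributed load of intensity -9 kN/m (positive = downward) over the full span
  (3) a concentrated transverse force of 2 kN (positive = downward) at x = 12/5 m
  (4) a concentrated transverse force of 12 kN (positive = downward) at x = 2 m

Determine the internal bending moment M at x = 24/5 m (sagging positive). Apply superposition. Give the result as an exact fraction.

Load 1 — applied couple M₀=15 kN·m at a=3 m (b=L-a=3):
  M_1 = M₀x/L - M₀  [x>a] = 15·(24/5)/6 - 15 = -3 kN·m
Load 2 — uniform load w=-9 kN/m over full span:
  M_2 = wx(L-x)/2 = (-9)·(24/5)·(6-(24/5))/2 = -648/25 kN·m
Load 3 — point force P=2 kN at a=12/5 m (b=L-a=18/5):
  M_3 = Pa(L-x)/L  [x>a] = 2·(12/5)·(6-(24/5))/6 = 24/25 kN·m
Load 4 — point force P=12 kN at a=2 m (b=L-a=4):
  M_4 = Pa(L-x)/L  [x>a] = 12·2·(6-(24/5))/6 = 24/5 kN·m
Superposition: M = Σ M_i = -579/25 kN·m ≈ -23.160000 kN·m

M(24/5) = -579/25 kN·m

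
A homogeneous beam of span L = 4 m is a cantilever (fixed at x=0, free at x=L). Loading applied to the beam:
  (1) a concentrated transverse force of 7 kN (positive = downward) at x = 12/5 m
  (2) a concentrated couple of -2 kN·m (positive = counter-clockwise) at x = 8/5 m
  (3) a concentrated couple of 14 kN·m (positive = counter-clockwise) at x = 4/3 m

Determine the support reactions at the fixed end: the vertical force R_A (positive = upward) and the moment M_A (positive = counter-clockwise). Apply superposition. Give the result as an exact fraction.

Load 1 — point force P=7 kN at a=12/5 m (b=L-a=8/5):
  R_A = P = 7 kN
  M_A = Pa = 7·(12/5) = 84/5 kN·m
Load 2 — applied couple M₀=-2 kN·m at a=8/5 m (b=L-a=12/5):
  R_A = 0 kN
  M_A = -M₀ = -(-2) = 2 kN·m
Load 3 — applied couple M₀=14 kN·m at a=4/3 m (b=L-a=8/3):
  R_A = 0 kN
  M_A = -M₀ = -14 kN·m
Superposition: R_A = 7 kN, M_A = 24/5 kN·m

R_A = 7 kN, M_A = 24/5 kN·m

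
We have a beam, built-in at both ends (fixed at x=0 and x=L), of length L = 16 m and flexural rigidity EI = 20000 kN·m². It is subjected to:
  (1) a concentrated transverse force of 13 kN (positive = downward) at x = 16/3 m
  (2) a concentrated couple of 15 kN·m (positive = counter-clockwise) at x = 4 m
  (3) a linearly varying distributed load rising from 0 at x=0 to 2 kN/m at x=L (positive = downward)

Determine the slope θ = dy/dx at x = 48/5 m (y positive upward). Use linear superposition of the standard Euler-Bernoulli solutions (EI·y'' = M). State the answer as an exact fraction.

Load 1 — point force P=13 kN at a=16/3 m (b=L-a=32/3):
  θ_1 = Pa²(L-x)(2bL-(3b+a)(L-x))/(2L³EI)  [x>a] = 13·(16/3)²·(16-(48/5))·(2·(32/3)·16-(3·(32/3)+(16/3))·(16-(48/5)))/(2·16³·20000) = 208/140625 rad
Load 2 — applied couple M₀=15 kN·m at a=4 m (b=L-a=12):
  θ_2 = (R_Ax²/2 - M_Ax - M₀(x-a))/EI  [x>a] with R_A=135/128, M_A=-45/16 = ((135/128)·(48/5)²/2 - (-45/16)·(48/5) - 15·((48/5)-4))/20000 = -21/50000 rad
Load 3 — triangular load w₀=2 kN/m (0→w₀ over full span):
  θ_3 = -w₀(2x(L-x)(L-2x)(x+2L)+x²(L-x)²)/(120LEI) = -2·(2·(48/5)·(16-(48/5))·(16-2·(48/5))·((48/5)+2·16)+(48/5)²·(16-(48/5))²)/(120·16·20000) = 256/390625 rad
Superposition: θ = Σ θ_i = 96439/56250000 rad ≈ 0.001714 rad

θ(48/5) = 96439/56250000 rad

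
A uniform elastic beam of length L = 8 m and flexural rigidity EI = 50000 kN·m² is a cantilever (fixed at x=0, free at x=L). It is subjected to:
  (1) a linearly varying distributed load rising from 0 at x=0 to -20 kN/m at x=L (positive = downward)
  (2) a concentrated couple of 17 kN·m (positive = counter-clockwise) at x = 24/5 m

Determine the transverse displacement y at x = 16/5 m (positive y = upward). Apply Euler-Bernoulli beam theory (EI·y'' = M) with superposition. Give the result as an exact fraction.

y(16/5) = 1079096/29296875 m

Load 1 — triangular load w₀=-20 kN/m (0→w₀ over full span):
  y_1 = (w₀Lx³/12-w₀L²x²/6-w₀x⁵/(120L))/EI = ((-20)·8·(16/5)³/12-(-20)·8²·(16/5)²/6-(-20)·(16/5)⁵/(120·8))/50000 = 1028096/29296875 m
Load 2 — applied couple M₀=17 kN·m at a=24/5 m (b=L-a=16/5):
  y_2 = M₀x²/(2EI)  [x≤a] = 17·(16/5)²/(2·50000) = 136/78125 m
Superposition: y = Σ y_i = 1079096/29296875 m ≈ 0.036833 m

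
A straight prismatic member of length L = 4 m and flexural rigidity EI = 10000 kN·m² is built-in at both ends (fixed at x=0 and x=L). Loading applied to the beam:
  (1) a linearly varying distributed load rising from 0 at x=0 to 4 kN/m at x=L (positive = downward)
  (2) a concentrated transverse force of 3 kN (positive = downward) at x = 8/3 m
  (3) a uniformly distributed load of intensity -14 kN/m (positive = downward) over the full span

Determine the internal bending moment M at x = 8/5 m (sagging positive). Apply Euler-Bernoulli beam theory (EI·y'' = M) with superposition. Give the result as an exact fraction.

M(8/5) = -7688/1125 kN·m

Load 1 — triangular load w₀=4 kN/m (0→w₀ over full span):
  M_1 = 3w₀Lx/20 - w₀L²/30 - w₀x³/(6L) = 3·4·4·(8/5)/20 - 4·4²/30 - 4·(8/5)³/(6·4) = 128/125 kN·m
Load 2 — point force P=3 kN at a=8/3 m (b=L-a=4/3):
  M_2 = Pb²(3a+b)x/L³ - Pab²/L²  [x≤a] = 3·(4/3)²·(3·(8/3)+(4/3))·(8/5)/4³ - 3·(8/3)·(4/3)²/4² = 16/45 kN·m
Load 3 — uniform load w=-14 kN/m over full span:
  M_3 = wLx/2 - wL²/12 - wx²/2 = (-14)·4·(8/5)/2 - (-14)·4²/12 - (-14)·(8/5)²/2 = -616/75 kN·m
Superposition: M = Σ M_i = -7688/1125 kN·m ≈ -6.833778 kN·m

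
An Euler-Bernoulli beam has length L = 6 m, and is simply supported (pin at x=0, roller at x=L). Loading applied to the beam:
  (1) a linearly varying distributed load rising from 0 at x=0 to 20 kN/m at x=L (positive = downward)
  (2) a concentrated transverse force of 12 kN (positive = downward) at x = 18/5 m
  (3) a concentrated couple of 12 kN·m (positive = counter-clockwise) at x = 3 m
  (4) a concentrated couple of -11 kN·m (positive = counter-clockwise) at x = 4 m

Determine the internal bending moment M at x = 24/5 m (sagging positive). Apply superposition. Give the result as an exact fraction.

M(24/5) = 43 kN·m

Load 1 — triangular load w₀=20 kN/m (0→w₀ over full span):
  M_1 = w₀Lx/6 - w₀x³/(6L) = 20·6·(24/5)/6 - 20·(24/5)³/(6·6) = 864/25 kN·m
Load 2 — point force P=12 kN at a=18/5 m (b=L-a=12/5):
  M_2 = Pa(L-x)/L  [x>a] = 12·(18/5)·(6-(24/5))/6 = 216/25 kN·m
Load 3 — applied couple M₀=12 kN·m at a=3 m (b=L-a=3):
  M_3 = M₀x/L - M₀  [x>a] = 12·(24/5)/6 - 12 = -12/5 kN·m
Load 4 — applied couple M₀=-11 kN·m at a=4 m (b=L-a=2):
  M_4 = M₀x/L - M₀  [x>a] = (-11)·(24/5)/6 - (-11) = 11/5 kN·m
Superposition: M = Σ M_i = 43 kN·m ≈ 43.000000 kN·m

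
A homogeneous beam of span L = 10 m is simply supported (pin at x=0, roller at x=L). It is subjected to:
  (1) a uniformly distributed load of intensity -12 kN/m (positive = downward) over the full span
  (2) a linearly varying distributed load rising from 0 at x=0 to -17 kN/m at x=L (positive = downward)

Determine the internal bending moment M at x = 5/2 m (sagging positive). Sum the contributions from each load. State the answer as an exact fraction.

Load 1 — uniform load w=-12 kN/m over full span:
  M_1 = wx(L-x)/2 = (-12)·(5/2)·(10-(5/2))/2 = -225/2 kN·m
Load 2 — triangular load w₀=-17 kN/m (0→w₀ over full span):
  M_2 = w₀Lx/6 - w₀x³/(6L) = (-17)·10·(5/2)/6 - (-17)·(5/2)³/(6·10) = -2125/32 kN·m
Superposition: M = Σ M_i = -5725/32 kN·m ≈ -178.906250 kN·m

M(5/2) = -5725/32 kN·m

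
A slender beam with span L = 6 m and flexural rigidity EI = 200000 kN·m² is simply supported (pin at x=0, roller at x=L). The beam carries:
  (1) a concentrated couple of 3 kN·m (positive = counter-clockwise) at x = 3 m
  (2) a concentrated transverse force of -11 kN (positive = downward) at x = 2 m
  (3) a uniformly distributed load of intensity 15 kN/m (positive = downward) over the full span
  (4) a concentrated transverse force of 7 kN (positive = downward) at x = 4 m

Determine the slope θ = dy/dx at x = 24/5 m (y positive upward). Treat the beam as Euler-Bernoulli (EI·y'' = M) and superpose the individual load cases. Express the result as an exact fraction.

Load 1 — applied couple M₀=3 kN·m at a=3 m (b=L-a=3):
  θ_1 = (M₀x²/(2L)-M₀(x-a)+C₁)/EI  [x>a] with C₁=M₀(3b²-L²)/(6L)=-3/4 = (3·(24/5)²/(2·6)-3·((24/5)-3)+(-3/4))/200000 = -39/20000000 rad
Load 2 — point force P=-11 kN at a=2 m (b=L-a=4):
  θ_2 = -Pa(2L²-6Lx+3x²+a²)/(6LEI)  [x>a] = -(-11)·2·(2·6²-6·6·(24/5)+3·(24/5)²+2²)/(6·6·200000) = -1903/22500000 rad
Load 3 — uniform load w=15 kN/m over full span:
  θ_3 = -w(L³-6Lx²+4x³)/(24EI) = -15·(6³-6·6·(24/5)²+4·(24/5)³)/(24·200000) = 2673/5000000 rad
Load 4 — point force P=7 kN at a=4 m (b=L-a=2):
  θ_4 = -Pa(2L²-6Lx+3x²+a²)/(6LEI)  [x>a] = -7·4·(2·6²-6·6·(24/5)+3·(24/5)²+4²)/(6·6·200000) = 343/5625000 rad
Superposition: θ = Σ θ_i = 10181/20000000 rad ≈ 0.000509 rad

θ(24/5) = 10181/20000000 rad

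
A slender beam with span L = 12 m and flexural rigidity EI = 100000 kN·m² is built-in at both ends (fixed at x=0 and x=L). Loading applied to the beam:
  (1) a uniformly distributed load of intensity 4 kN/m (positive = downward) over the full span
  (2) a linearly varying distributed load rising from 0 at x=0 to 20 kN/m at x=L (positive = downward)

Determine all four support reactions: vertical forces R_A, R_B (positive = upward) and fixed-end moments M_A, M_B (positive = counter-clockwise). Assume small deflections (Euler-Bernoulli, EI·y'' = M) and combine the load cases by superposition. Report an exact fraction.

Load 1 — uniform load w=4 kN/m over full span:
  R_A = wL/2 = 4·12/2 = 24 kN
  M_A = wL²/12 = 4·12²/12 = 48 kN·m
  R_B = wL/2 = 4·12/2 = 24 kN
  M_B = -wL²/12 = -4·12²/12 = -48 kN·m
Load 2 — triangular load w₀=20 kN/m (0→w₀ over full span):
  R_A = 3w₀L/20 = 3·20·12/20 = 36 kN
  M_A = w₀L²/30 = 20·12²/30 = 96 kN·m
  R_B = 7w₀L/20 = 7·20·12/20 = 84 kN
  M_B = -w₀L²/20 = -20·12²/20 = -144 kN·m
Superposition: R_A = 60 kN, M_A = 144 kN·m, R_B = 108 kN, M_B = -192 kN·m

R_A = 60 kN, M_A = 144 kN·m, R_B = 108 kN, M_B = -192 kN·m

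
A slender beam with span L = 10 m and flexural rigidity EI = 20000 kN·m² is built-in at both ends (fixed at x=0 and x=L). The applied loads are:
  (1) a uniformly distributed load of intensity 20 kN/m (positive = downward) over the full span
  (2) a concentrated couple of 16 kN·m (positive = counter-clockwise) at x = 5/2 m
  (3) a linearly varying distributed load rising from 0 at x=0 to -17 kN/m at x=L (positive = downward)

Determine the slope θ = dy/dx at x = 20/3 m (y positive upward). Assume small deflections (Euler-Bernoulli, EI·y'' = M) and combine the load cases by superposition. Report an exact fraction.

Load 1 — uniform load w=20 kN/m over full span:
  θ_1 = -wx(L-x)(L-2x)/(12EI) = -20·(20/3)·(10-(20/3))·(10-2·(20/3))/(12·20000) = 1/162 rad
Load 2 — applied couple M₀=16 kN·m at a=5/2 m (b=L-a=15/2):
  θ_2 = (R_Ax²/2 - M_Ax - M₀(x-a))/EI  [x>a] with R_A=9/5, M_A=-3 = ((9/5)·(20/3)²/2 - (-3)·(20/3) - 16·((20/3)-(5/2)))/20000 = -1/3000 rad
Load 3 — triangular load w₀=-17 kN/m (0→w₀ over full span):
  θ_3 = -w₀(2x(L-x)(L-2x)(x+2L)+x²(L-x)²)/(120LEI) = -(-17)·(2·(20/3)·(10-(20/3))·(10-2·(20/3))·((20/3)+2·10)+(20/3)²·(10-(20/3))²)/(120·10·20000) = -119/48600 rad
Superposition: θ = Σ θ_i = 103/30375 rad ≈ 0.003391 rad

θ(20/3) = 103/30375 rad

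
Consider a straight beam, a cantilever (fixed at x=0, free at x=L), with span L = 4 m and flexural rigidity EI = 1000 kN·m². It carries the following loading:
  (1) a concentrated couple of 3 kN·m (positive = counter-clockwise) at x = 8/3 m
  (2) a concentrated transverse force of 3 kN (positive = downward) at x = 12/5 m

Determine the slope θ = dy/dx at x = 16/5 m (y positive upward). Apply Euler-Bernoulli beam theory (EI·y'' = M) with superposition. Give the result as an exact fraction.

θ(16/5) = -2/3125 rad

Load 1 — applied couple M₀=3 kN·m at a=8/3 m (b=L-a=4/3):
  θ_1 = M₀a/EI  [x>a] = 3·(8/3)/1000 = 1/125 rad
Load 2 — point force P=3 kN at a=12/5 m (b=L-a=8/5):
  θ_2 = -Pa²/(2EI)  [x>a] = -3·(12/5)²/(2·1000) = -27/3125 rad
Superposition: θ = Σ θ_i = -2/3125 rad ≈ -0.000640 rad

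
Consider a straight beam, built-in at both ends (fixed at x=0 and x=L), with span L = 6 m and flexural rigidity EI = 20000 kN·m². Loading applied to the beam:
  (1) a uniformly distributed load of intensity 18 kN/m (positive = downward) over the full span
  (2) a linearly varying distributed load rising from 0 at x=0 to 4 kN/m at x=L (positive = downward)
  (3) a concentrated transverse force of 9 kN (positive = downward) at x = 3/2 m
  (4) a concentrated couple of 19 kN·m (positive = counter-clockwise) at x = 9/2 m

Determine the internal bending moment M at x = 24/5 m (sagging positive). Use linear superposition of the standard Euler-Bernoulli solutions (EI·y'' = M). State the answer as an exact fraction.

M(24/5) = -42597/4000 kN·m

Load 1 — uniform load w=18 kN/m over full span:
  M_1 = wLx/2 - wL²/12 - wx²/2 = 18·6·(24/5)/2 - 18·6²/12 - 18·(24/5)²/2 = -54/25 kN·m
Load 2 — triangular load w₀=4 kN/m (0→w₀ over full span):
  M_2 = 3w₀Lx/20 - w₀L²/30 - w₀x³/(6L) = 3·4·6·(24/5)/20 - 4·6²/30 - 4·(24/5)³/(6·6) = 24/125 kN·m
Load 3 — point force P=9 kN at a=3/2 m (b=L-a=9/2):
  M_3 = Pa²(a+3b)(L-x)/L³ - Pa²b/L²  [x>a] = 9·(3/2)²·((3/2)+3·(9/2))·(6-(24/5))/6³ - 9·(3/2)²·(9/2)/6² = -27/32 kN·m
Load 4 — applied couple M₀=19 kN·m at a=9/2 m (b=L-a=3/2):
  M_4 = R_Ax - M_A - M₀  [x>a] with R_A=57/16, M_A=95/16 = (57/16)·(24/5) - (95/16) - 19 = -627/80 kN·m
Superposition: M = Σ M_i = -42597/4000 kN·m ≈ -10.649250 kN·m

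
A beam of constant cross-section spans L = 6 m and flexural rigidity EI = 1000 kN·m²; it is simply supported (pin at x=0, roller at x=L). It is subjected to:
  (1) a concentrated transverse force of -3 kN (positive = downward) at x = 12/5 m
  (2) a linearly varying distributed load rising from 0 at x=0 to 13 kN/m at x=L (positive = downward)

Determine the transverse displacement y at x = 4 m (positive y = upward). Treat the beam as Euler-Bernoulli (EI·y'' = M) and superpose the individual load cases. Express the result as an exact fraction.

Load 1 — point force P=-3 kN at a=12/5 m (b=L-a=18/5):
  y_1 = -Pa(L-x)(2Lx-a²-x²)/(6LEI)  [x>a] = -(-3)·(12/5)·(6-4)·(2·6·4-(12/5)²-4²)/(6·6·1000) = 164/15625 m
Load 2 — triangular load w₀=13 kN/m (0→w₀ over full span):
  y_2 = -w₀x(7L⁴-10L²x²+3x⁴)/(360LEI) = -13·4·(7·6⁴-10·6²·4²+3·4⁴)/(360·6·1000) = -221/2250 m
Superposition: y = Σ y_i = -24673/281250 m ≈ -0.087726 m

y(4) = -24673/281250 m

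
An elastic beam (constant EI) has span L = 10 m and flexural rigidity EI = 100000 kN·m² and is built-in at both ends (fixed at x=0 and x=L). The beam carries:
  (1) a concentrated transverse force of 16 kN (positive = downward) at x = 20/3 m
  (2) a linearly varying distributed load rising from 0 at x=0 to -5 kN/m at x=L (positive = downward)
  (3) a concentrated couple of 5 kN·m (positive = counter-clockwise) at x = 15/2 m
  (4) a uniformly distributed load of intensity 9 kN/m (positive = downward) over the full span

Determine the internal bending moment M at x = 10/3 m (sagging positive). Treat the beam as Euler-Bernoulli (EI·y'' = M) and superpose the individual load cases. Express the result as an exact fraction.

Load 1 — point force P=16 kN at a=20/3 m (b=L-a=10/3):
  M_1 = Pb²(3a+b)x/L³ - Pab²/L²  [x≤a] = 16·(10/3)²·(3·(20/3)+(10/3))·(10/3)/10³ - 16·(20/3)·(10/3)²/10² = 160/81 kN·m
Load 2 — triangular load w₀=-5 kN/m (0→w₀ over full span):
  M_2 = 3w₀Lx/20 - w₀L²/30 - w₀x³/(6L) = 3·(-5)·10·(10/3)/20 - (-5)·10²/30 - (-5)·(10/3)³/(6·10) = -425/81 kN·m
Load 3 — applied couple M₀=5 kN·m at a=15/2 m (b=L-a=5/2):
  M_3 = R_Ax - M_A  [x≤a] with R_A=9/16, M_A=25/16 = (9/16)·(10/3) - (25/16) = 5/16 kN·m
Load 4 — uniform load w=9 kN/m over full span:
  M_4 = wLx/2 - wL²/12 - wx²/2 = 9·10·(10/3)/2 - 9·10²/12 - 9·(10/3)²/2 = 25 kN·m
Superposition: M = Σ M_i = 28565/1296 kN·m ≈ 22.040895 kN·m

M(10/3) = 28565/1296 kN·m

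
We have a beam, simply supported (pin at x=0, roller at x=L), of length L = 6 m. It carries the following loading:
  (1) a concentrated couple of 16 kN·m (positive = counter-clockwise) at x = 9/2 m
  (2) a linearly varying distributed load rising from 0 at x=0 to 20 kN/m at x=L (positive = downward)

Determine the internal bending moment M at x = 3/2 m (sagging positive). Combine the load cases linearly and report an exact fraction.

M(3/2) = 257/8 kN·m

Load 1 — applied couple M₀=16 kN·m at a=9/2 m (b=L-a=3/2):
  M_1 = M₀x/L  [x≤a] = 16·(3/2)/6 = 4 kN·m
Load 2 — triangular load w₀=20 kN/m (0→w₀ over full span):
  M_2 = w₀Lx/6 - w₀x³/(6L) = 20·6·(3/2)/6 - 20·(3/2)³/(6·6) = 225/8 kN·m
Superposition: M = Σ M_i = 257/8 kN·m ≈ 32.125000 kN·m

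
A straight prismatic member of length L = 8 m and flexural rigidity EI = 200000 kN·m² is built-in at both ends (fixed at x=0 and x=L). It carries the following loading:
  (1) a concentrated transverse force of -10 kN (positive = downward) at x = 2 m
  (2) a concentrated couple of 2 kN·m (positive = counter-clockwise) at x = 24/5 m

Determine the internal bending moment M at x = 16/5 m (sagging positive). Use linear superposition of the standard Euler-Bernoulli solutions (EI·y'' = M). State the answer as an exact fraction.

M(16/5) = -1619/500 kN·m

Load 1 — point force P=-10 kN at a=2 m (b=L-a=6):
  M_1 = Pa²(a+3b)(L-x)/L³ - Pa²b/L²  [x>a] = (-10)·2²·(2+3·6)·(8-(16/5))/8³ - (-10)·2²·6/8² = -15/4 kN·m
Load 2 — applied couple M₀=2 kN·m at a=24/5 m (b=L-a=16/5):
  M_2 = R_Ax - M_A  [x≤a] with R_A=9/25, M_A=16/25 = (9/25)·(16/5) - (16/25) = 64/125 kN·m
Superposition: M = Σ M_i = -1619/500 kN·m ≈ -3.238000 kN·m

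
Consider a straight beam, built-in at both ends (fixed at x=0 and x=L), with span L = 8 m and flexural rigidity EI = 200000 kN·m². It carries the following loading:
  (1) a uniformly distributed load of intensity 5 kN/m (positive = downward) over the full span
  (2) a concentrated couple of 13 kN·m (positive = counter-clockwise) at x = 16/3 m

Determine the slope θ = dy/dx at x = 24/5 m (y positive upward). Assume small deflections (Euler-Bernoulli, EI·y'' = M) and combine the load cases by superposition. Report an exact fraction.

Load 1 — uniform load w=5 kN/m over full span:
  θ_1 = -wx(L-x)(L-2x)/(12EI) = -5·(24/5)·(8-(24/5))·(8-2·(24/5))/(12·200000) = 4/78125 rad
Load 2 — applied couple M₀=13 kN·m at a=16/3 m (b=L-a=8/3):
  θ_2 = (R_Ax²/2 - M_Ax)/EI  [x≤a] with R_A=13/6, M_A=13/3 = ((13/6)·(24/5)²/2 - (13/3)·(24/5))/200000 = 13/625000 rad
Superposition: θ = Σ θ_i = 9/125000 rad ≈ 0.000072 rad

θ(24/5) = 9/125000 rad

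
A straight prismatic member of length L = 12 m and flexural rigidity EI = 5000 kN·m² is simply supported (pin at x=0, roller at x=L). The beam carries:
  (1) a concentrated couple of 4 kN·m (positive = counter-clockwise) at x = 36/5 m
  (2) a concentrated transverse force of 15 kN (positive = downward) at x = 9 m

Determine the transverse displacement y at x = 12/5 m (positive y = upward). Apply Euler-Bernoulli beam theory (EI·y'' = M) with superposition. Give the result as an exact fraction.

y(12/5) = -50769/1250000 m

Load 1 — applied couple M₀=4 kN·m at a=36/5 m (b=L-a=24/5):
  y_1 = (M₀x³/(6L)+C₁x)/EI  [x≤a] with C₁=M₀(3b²-L²)/(6L)=-104/25 = (4·(12/5)³/(6·12)+(-104/25)·(12/5))/5000 = -144/78125 m
Load 2 — point force P=15 kN at a=9 m (b=L-a=3):
  y_2 = -Pbx(L²-b²-x²)/(6LEI)  [x≤a] = -15·3·(12/5)·(12²-3²-(12/5)²)/(6·12·5000) = -9693/250000 m
Superposition: y = Σ y_i = -50769/1250000 m ≈ -0.040615 m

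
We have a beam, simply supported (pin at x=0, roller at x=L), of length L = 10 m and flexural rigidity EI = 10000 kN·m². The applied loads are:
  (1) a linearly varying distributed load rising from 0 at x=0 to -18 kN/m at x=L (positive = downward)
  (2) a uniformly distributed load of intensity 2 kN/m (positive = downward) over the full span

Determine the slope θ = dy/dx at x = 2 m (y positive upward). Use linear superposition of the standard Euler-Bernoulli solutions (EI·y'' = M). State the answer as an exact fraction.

Load 1 — triangular load w₀=-18 kN/m (0→w₀ over full span):
  θ_1 = -w₀(7L⁴-30L²x²+15x⁴)/(360LEI) = -(-18)·(7·10⁴-30·10²·2²+15·2⁴)/(360·10·10000) = 91/3125 rad
Load 2 — uniform load w=2 kN/m over full span:
  θ_2 = -w(L³-6Lx²+4x³)/(24EI) = -2·(10³-6·10·2²+4·2³)/(24·10000) = -33/5000 rad
Superposition: θ = Σ θ_i = 563/25000 rad ≈ 0.022520 rad

θ(2) = 563/25000 rad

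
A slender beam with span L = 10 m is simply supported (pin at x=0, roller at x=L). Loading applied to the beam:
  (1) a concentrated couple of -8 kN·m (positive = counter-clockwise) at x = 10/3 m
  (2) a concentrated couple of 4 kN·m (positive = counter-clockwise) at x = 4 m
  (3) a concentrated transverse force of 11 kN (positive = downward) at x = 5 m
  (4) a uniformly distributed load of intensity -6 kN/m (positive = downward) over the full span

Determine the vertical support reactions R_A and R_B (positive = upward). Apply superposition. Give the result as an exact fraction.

Load 1 — applied couple M₀=-8 kN·m at a=10/3 m (b=L-a=20/3):
  R_A = M₀/L = (-8)/10 = -4/5 kN
  R_B = -M₀/L = -(-8)/10 = 4/5 kN
Load 2 — applied couple M₀=4 kN·m at a=4 m (b=L-a=6):
  R_A = M₀/L = 4/10 = 2/5 kN
  R_B = -M₀/L = -4/10 = -2/5 kN
Load 3 — point force P=11 kN at a=5 m (b=L-a=5):
  R_A = Pb/L = 11·5/10 = 11/2 kN
  R_B = Pa/L = 11·5/10 = 11/2 kN
Load 4 — uniform load w=-6 kN/m over full span:
  R_A = wL/2 = (-6)·10/2 = -30 kN
  R_B = wL/2 = (-6)·10/2 = -30 kN
Superposition: R_A = -249/10 kN, R_B = -241/10 kN

R_A = -249/10 kN, R_B = -241/10 kN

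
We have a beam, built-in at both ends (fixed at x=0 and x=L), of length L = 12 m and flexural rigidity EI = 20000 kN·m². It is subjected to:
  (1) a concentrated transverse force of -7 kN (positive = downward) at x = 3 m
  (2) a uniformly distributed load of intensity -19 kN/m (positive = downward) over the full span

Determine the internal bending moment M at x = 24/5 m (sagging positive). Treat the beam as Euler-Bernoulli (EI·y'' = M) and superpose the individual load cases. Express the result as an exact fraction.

M(24/5) = -41703/400 kN·m

Load 1 — point force P=-7 kN at a=3 m (b=L-a=9):
  M_1 = Pa²(a+3b)(L-x)/L³ - Pa²b/L²  [x>a] = (-7)·3²·(3+3·9)·(12-(24/5))/12³ - (-7)·3²·9/12² = -63/16 kN·m
Load 2 — uniform load w=-19 kN/m over full span:
  M_2 = wLx/2 - wL²/12 - wx²/2 = (-19)·12·(24/5)/2 - (-19)·12²/12 - (-19)·(24/5)²/2 = -2508/25 kN·m
Superposition: M = Σ M_i = -41703/400 kN·m ≈ -104.257500 kN·m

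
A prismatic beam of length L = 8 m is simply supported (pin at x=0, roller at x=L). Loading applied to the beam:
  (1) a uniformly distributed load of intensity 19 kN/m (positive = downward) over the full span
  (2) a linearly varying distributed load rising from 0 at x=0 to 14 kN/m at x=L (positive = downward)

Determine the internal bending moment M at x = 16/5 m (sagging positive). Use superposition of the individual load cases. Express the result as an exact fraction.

Load 1 — uniform load w=19 kN/m over full span:
  M_1 = wx(L-x)/2 = 19·(16/5)·(8-(16/5))/2 = 3648/25 kN·m
Load 2 — triangular load w₀=14 kN/m (0→w₀ over full span):
  M_2 = w₀Lx/6 - w₀x³/(6L) = 14·8·(16/5)/6 - 14·(16/5)³/(6·8) = 6272/125 kN·m
Superposition: M = Σ M_i = 24512/125 kN·m ≈ 196.096000 kN·m

M(16/5) = 24512/125 kN·m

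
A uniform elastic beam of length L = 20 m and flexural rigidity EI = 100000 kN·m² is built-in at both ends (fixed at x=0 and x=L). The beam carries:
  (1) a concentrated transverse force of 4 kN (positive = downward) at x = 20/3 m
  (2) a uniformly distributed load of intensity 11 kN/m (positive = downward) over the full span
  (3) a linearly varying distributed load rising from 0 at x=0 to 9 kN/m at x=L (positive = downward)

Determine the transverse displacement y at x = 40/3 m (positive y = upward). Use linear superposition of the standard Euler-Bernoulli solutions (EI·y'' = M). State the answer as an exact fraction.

y(40/3) = -2888/54675 m

Load 1 — point force P=4 kN at a=20/3 m (b=L-a=40/3):
  y_1 = -Pa²(L-x)²(3bL-(3b+a)(L-x))/(6L³EI)  [x>a] = -4·(20/3)²·(20-(40/3))²·(3·(40/3)·20-(3·(40/3)+(20/3))·(20-(40/3)))/(6·20³·100000) = -44/54675 m
Load 2 — uniform load w=11 kN/m over full span:
  y_2 = -wx²(L-x)²/(24EI) = -11·(40/3)²·(20-(40/3))²/(24·100000) = -44/1215 m
Load 3 — triangular load w₀=9 kN/m (0→w₀ over full span):
  y_3 = -w₀x²(L-x)²(x+2L)/(120LEI) = -9·(40/3)²·(20-(40/3))²·((40/3)+2·20)/(120·20·100000) = -32/2025 m
Superposition: y = Σ y_i = -2888/54675 m ≈ -0.052821 m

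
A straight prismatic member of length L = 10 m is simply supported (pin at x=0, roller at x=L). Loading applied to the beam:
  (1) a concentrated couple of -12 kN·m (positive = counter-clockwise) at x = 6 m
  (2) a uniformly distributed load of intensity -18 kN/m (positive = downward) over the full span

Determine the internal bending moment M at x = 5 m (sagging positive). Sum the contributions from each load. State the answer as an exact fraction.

M(5) = -231 kN·m

Load 1 — applied couple M₀=-12 kN·m at a=6 m (b=L-a=4):
  M_1 = M₀x/L  [x≤a] = (-12)·5/10 = -6 kN·m
Load 2 — uniform load w=-18 kN/m over full span:
  M_2 = wx(L-x)/2 = (-18)·5·(10-5)/2 = -225 kN·m
Superposition: M = Σ M_i = -231 kN·m ≈ -231.000000 kN·m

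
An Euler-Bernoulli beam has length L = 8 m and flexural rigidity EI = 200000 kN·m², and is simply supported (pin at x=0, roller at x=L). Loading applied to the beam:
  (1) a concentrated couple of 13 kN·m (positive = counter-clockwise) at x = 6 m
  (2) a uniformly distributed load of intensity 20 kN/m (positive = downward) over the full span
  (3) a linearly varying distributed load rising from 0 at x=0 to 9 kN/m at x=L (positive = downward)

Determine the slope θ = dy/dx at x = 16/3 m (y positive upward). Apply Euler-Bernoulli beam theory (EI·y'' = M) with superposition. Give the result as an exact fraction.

Load 1 — applied couple M₀=13 kN·m at a=6 m (b=L-a=2):
  θ_1 = (M₀x²/(2L)+C₁)/EI  [x≤a] with C₁=M₀(3b²-L²)/(6L)=-169/12 = (13·(16/3)²/(2·8)+(-169/12))/200000 = 13/288000 rad
Load 2 — uniform load w=20 kN/m over full span:
  θ_2 = -w(L³-6Lx²+4x³)/(24EI) = -20·(8³-6·8·(16/3)²+4·(16/3)³)/(24·200000) = 52/50625 rad
Load 3 — triangular load w₀=9 kN/m (0→w₀ over full span):
  θ_3 = -w₀(7L⁴-30L²x²+15x⁴)/(360LEI) = -9·(7·8⁴-30·8²·(16/3)²+15·(16/3)⁴)/(360·8·200000) = 91/421875 rad
Superposition: θ = Σ θ_i = 417313/324000000 rad ≈ 0.001288 rad

θ(16/3) = 417313/324000000 rad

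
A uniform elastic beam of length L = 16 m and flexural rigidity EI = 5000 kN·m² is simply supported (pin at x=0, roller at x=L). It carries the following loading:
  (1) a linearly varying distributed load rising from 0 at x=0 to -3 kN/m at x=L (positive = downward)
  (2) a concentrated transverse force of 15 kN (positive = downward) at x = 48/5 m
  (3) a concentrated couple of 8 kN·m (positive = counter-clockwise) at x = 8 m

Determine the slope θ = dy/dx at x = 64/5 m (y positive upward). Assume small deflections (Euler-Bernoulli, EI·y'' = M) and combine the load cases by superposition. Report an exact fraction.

Load 1 — triangular load w₀=-3 kN/m (0→w₀ over full span):
  θ_1 = -w₀(7L⁴-30L²x²+15x⁴)/(360LEI) = -(-3)·(7·16⁴-30·16²·(64/5)²+15·(64/5)⁴)/(360·16·5000) = -48448/1171875 rad
Load 2 — point force P=15 kN at a=48/5 m (b=L-a=32/5):
  θ_2 = -Pa(2L²-6Lx+3x²+a²)/(6LEI)  [x>a] = -15·(48/5)·(2·16²-6·16·(64/5)+3·(64/5)²+(48/5)²)/(6·16·5000) = 624/15625 rad
Load 3 — applied couple M₀=8 kN·m at a=8 m (b=L-a=8):
  θ_3 = (M₀x²/(2L)-M₀(x-a)+C₁)/EI  [x>a] with C₁=M₀(3b²-L²)/(6L)=-16/3 = (8·(64/5)²/(2·16)-8·((64/5)-8)+(-16/3))/5000 = -26/46875 rad
Superposition: θ = Σ θ_i = -766/390625 rad ≈ -0.001961 rad

θ(64/5) = -766/390625 rad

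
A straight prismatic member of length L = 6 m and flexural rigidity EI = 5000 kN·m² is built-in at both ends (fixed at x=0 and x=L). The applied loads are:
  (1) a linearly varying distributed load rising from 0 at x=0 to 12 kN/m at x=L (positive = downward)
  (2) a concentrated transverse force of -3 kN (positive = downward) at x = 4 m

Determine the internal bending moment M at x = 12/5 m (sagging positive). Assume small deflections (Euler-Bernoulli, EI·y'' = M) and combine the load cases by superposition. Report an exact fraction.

Load 1 — triangular load w₀=12 kN/m (0→w₀ over full span):
  M_1 = 3w₀Lx/20 - w₀L²/30 - w₀x³/(6L) = 3·12·6·(12/5)/20 - 12·6²/30 - 12·(12/5)³/(6·6) = 864/125 kN·m
Load 2 — point force P=-3 kN at a=4 m (b=L-a=2):
  M_2 = Pb²(3a+b)x/L³ - Pab²/L²  [x≤a] = (-3)·2²·(3·4+2)·(12/5)/6³ - (-3)·4·2²/6² = -8/15 kN·m
Superposition: M = Σ M_i = 2392/375 kN·m ≈ 6.378667 kN·m

M(12/5) = 2392/375 kN·m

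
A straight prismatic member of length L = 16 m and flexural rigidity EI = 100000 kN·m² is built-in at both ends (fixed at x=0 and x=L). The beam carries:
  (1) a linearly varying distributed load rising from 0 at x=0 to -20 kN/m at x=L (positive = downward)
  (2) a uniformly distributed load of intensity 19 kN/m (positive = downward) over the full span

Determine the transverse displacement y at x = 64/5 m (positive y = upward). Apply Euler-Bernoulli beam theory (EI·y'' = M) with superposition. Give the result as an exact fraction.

y(64/5) = -53248/9765625 m

Load 1 — triangular load w₀=-20 kN/m (0→w₀ over full span):
  y_1 = -w₀x²(L-x)²(x+2L)/(120LEI) = -(-20)·(64/5)²·(16-(64/5))²·((64/5)+2·16)/(120·16·100000) = 229376/29296875 m
Load 2 — uniform load w=19 kN/m over full span:
  y_2 = -wx²(L-x)²/(24EI) = -19·(64/5)²·(16-(64/5))²/(24·100000) = -77824/5859375 m
Superposition: y = Σ y_i = -53248/9765625 m ≈ -0.005453 m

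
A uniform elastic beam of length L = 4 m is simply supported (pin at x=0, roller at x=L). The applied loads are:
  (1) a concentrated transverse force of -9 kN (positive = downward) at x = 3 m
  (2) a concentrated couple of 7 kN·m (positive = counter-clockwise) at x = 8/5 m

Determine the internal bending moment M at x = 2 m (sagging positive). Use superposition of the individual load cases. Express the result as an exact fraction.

Load 1 — point force P=-9 kN at a=3 m (b=L-a=1):
  M_1 = Pbx/L  [x≤a] = (-9)·1·2/4 = -9/2 kN·m
Load 2 — applied couple M₀=7 kN·m at a=8/5 m (b=L-a=12/5):
  M_2 = M₀x/L - M₀  [x>a] = 7·2/4 - 7 = -7/2 kN·m
Superposition: M = Σ M_i = -8 kN·m ≈ -8.000000 kN·m

M(2) = -8 kN·m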